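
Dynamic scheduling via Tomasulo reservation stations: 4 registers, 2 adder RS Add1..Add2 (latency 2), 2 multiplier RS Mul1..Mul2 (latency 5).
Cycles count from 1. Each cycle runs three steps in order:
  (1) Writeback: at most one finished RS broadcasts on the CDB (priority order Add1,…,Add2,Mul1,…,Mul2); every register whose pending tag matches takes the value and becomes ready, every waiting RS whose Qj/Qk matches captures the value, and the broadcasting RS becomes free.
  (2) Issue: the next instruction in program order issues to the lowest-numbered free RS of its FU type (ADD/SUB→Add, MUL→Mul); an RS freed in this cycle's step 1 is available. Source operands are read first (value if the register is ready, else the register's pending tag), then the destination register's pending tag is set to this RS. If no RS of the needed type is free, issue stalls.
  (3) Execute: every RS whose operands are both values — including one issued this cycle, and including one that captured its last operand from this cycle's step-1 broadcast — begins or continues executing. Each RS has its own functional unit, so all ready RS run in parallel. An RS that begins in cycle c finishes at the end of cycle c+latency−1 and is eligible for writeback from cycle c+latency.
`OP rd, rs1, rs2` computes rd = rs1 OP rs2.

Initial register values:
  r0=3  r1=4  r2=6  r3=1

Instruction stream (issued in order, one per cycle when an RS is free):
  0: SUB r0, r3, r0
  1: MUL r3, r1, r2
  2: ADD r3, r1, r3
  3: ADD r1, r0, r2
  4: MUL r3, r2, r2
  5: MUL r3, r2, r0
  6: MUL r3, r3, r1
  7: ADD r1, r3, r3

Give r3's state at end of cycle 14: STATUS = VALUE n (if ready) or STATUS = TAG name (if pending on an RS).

STATUS = TAG Mul2

c1: issue SUB r0<-Add1 | r0:Add1,r1:4,r2:6,r3:1
c2: issue MUL r3<-Mul1 | r0:Add1,r1:4,r2:6,r3:Mul1
c3: CDB Add1=-2; issue ADD r3<-Add1 | r0:-2,r1:4,r2:6,r3:Add1
c4: issue ADD r1<-Add2 | r0:-2,r1:Add2,r2:6,r3:Add1
c5: issue MUL r3<-Mul2 | r0:-2,r1:Add2,r2:6,r3:Mul2
c6: CDB Add2=4; stall | r0:-2,r1:4,r2:6,r3:Mul2
c7: CDB Mul1=24; issue MUL r3<-Mul1 | r0:-2,r1:4,r2:6,r3:Mul1
c8: stall | r0:-2,r1:4,r2:6,r3:Mul1
c9: CDB Add1=28; stall | r0:-2,r1:4,r2:6,r3:Mul1
c10: CDB Mul2=36; issue MUL r3<-Mul2 | r0:-2,r1:4,r2:6,r3:Mul2
c11: issue ADD r1<-Add1 | r0:-2,r1:Add1,r2:6,r3:Mul2
c12: CDB Mul1=-12 | r0:-2,r1:Add1,r2:6,r3:Mul2
c13: - | r0:-2,r1:Add1,r2:6,r3:Mul2
c14: - | r0:-2,r1:Add1,r2:6,r3:Mul2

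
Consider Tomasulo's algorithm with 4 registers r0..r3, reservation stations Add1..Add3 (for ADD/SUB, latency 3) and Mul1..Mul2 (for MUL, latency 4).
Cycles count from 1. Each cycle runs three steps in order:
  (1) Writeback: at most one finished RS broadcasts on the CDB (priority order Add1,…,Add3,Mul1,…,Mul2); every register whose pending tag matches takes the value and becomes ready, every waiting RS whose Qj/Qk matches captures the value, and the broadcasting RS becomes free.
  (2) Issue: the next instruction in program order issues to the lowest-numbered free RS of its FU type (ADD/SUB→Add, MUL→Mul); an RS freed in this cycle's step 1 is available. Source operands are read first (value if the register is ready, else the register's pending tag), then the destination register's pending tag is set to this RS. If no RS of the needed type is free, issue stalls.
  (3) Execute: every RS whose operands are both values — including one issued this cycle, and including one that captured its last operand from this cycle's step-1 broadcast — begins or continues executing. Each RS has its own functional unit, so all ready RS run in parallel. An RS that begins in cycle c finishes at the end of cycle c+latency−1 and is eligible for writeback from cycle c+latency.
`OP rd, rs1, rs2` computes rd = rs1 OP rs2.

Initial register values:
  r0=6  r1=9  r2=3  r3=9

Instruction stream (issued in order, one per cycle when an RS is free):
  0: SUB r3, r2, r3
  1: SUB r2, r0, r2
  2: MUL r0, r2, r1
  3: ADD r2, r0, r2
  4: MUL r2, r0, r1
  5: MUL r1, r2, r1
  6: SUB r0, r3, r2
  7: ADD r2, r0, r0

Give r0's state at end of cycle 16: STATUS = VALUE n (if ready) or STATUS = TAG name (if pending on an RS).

cycle 1: issue SUB r3<-Add1 // r0:6,r1:9,r2:3,r3:Add1
cycle 2: issue SUB r2<-Add2 // r0:6,r1:9,r2:Add2,r3:Add1
cycle 3: issue MUL r0<-Mul1 // r0:Mul1,r1:9,r2:Add2,r3:Add1
cycle 4: CDB Add1=-6; issue ADD r2<-Add1 // r0:Mul1,r1:9,r2:Add1,r3:-6
cycle 5: CDB Add2=3; issue MUL r2<-Mul2 // r0:Mul1,r1:9,r2:Mul2,r3:-6
cycle 6: stall // r0:Mul1,r1:9,r2:Mul2,r3:-6
cycle 7: stall // r0:Mul1,r1:9,r2:Mul2,r3:-6
cycle 8: stall // r0:Mul1,r1:9,r2:Mul2,r3:-6
cycle 9: CDB Mul1=27; issue MUL r1<-Mul1 // r0:27,r1:Mul1,r2:Mul2,r3:-6
cycle 10: issue SUB r0<-Add2 // r0:Add2,r1:Mul1,r2:Mul2,r3:-6
cycle 11: issue ADD r2<-Add3 // r0:Add2,r1:Mul1,r2:Add3,r3:-6
cycle 12: CDB Add1=30 // r0:Add2,r1:Mul1,r2:Add3,r3:-6
cycle 13: CDB Mul2=243 // r0:Add2,r1:Mul1,r2:Add3,r3:-6
cycle 14: - // r0:Add2,r1:Mul1,r2:Add3,r3:-6
cycle 15: - // r0:Add2,r1:Mul1,r2:Add3,r3:-6
cycle 16: CDB Add2=-249 // r0:-249,r1:Mul1,r2:Add3,r3:-6

STATUS = VALUE -249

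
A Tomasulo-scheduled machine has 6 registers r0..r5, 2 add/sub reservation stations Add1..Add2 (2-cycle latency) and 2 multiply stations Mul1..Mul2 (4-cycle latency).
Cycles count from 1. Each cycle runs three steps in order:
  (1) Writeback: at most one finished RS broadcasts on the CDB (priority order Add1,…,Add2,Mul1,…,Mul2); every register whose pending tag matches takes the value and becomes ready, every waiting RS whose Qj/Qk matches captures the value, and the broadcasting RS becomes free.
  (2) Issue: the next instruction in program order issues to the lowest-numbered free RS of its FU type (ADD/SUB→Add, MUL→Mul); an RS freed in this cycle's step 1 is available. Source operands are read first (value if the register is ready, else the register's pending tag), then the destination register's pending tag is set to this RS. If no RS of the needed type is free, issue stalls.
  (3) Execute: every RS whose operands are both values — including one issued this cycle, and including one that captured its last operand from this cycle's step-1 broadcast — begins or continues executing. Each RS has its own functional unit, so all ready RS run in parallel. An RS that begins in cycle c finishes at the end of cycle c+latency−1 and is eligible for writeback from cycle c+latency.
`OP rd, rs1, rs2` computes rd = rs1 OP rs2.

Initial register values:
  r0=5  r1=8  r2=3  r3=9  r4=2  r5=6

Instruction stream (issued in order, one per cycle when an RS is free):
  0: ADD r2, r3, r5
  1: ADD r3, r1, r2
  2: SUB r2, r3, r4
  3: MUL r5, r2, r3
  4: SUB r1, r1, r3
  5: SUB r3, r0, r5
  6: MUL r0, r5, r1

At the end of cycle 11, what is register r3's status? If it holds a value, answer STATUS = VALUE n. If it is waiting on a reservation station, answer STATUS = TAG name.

cycle 1: issue ADD r2<-Add1 // r0:5,r1:8,r2:Add1,r3:9,r4:2,r5:6
cycle 2: issue ADD r3<-Add2 // r0:5,r1:8,r2:Add1,r3:Add2,r4:2,r5:6
cycle 3: CDB Add1=15; issue SUB r2<-Add1 // r0:5,r1:8,r2:Add1,r3:Add2,r4:2,r5:6
cycle 4: issue MUL r5<-Mul1 // r0:5,r1:8,r2:Add1,r3:Add2,r4:2,r5:Mul1
cycle 5: CDB Add2=23; issue SUB r1<-Add2 // r0:5,r1:Add2,r2:Add1,r3:23,r4:2,r5:Mul1
cycle 6: stall // r0:5,r1:Add2,r2:Add1,r3:23,r4:2,r5:Mul1
cycle 7: CDB Add1=21; issue SUB r3<-Add1 // r0:5,r1:Add2,r2:21,r3:Add1,r4:2,r5:Mul1
cycle 8: CDB Add2=-15; issue MUL r0<-Mul2 // r0:Mul2,r1:-15,r2:21,r3:Add1,r4:2,r5:Mul1
cycle 9: - // r0:Mul2,r1:-15,r2:21,r3:Add1,r4:2,r5:Mul1
cycle 10: - // r0:Mul2,r1:-15,r2:21,r3:Add1,r4:2,r5:Mul1
cycle 11: CDB Mul1=483 // r0:Mul2,r1:-15,r2:21,r3:Add1,r4:2,r5:483

STATUS = TAG Add1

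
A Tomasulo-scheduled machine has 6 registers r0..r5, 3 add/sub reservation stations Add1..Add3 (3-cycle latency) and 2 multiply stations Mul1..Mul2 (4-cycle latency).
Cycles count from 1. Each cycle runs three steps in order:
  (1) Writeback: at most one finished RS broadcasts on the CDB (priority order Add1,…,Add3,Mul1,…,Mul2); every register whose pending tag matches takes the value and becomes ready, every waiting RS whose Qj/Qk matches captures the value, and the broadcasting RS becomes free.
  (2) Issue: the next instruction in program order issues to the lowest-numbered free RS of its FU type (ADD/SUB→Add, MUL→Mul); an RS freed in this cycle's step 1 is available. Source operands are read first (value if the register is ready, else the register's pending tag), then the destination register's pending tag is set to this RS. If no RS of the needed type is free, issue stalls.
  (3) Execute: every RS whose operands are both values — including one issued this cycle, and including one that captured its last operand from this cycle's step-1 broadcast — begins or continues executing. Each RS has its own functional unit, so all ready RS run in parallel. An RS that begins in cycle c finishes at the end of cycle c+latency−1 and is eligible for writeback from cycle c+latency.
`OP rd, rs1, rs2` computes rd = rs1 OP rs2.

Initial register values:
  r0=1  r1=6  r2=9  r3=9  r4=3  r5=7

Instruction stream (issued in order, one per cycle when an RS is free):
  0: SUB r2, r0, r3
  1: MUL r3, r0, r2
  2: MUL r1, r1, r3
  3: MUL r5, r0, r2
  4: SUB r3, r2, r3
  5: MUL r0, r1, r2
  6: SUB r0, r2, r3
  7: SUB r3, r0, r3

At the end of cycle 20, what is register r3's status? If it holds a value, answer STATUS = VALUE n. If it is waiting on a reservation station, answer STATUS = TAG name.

STATUS = VALUE -8

cycle 1: issue SUB r2<-Add1 // r0:1,r1:6,r2:Add1,r3:9,r4:3,r5:7
cycle 2: issue MUL r3<-Mul1 // r0:1,r1:6,r2:Add1,r3:Mul1,r4:3,r5:7
cycle 3: issue MUL r1<-Mul2 // r0:1,r1:Mul2,r2:Add1,r3:Mul1,r4:3,r5:7
cycle 4: CDB Add1=-8; stall // r0:1,r1:Mul2,r2:-8,r3:Mul1,r4:3,r5:7
cycle 5: stall // r0:1,r1:Mul2,r2:-8,r3:Mul1,r4:3,r5:7
cycle 6: stall // r0:1,r1:Mul2,r2:-8,r3:Mul1,r4:3,r5:7
cycle 7: stall // r0:1,r1:Mul2,r2:-8,r3:Mul1,r4:3,r5:7
cycle 8: CDB Mul1=-8; issue MUL r5<-Mul1 // r0:1,r1:Mul2,r2:-8,r3:-8,r4:3,r5:Mul1
cycle 9: issue SUB r3<-Add1 // r0:1,r1:Mul2,r2:-8,r3:Add1,r4:3,r5:Mul1
cycle 10: stall // r0:1,r1:Mul2,r2:-8,r3:Add1,r4:3,r5:Mul1
cycle 11: stall // r0:1,r1:Mul2,r2:-8,r3:Add1,r4:3,r5:Mul1
cycle 12: CDB Add1=0; stall // r0:1,r1:Mul2,r2:-8,r3:0,r4:3,r5:Mul1
cycle 13: CDB Mul1=-8; issue MUL r0<-Mul1 // r0:Mul1,r1:Mul2,r2:-8,r3:0,r4:3,r5:-8
cycle 14: CDB Mul2=-48; issue SUB r0<-Add1 // r0:Add1,r1:-48,r2:-8,r3:0,r4:3,r5:-8
cycle 15: issue SUB r3<-Add2 // r0:Add1,r1:-48,r2:-8,r3:Add2,r4:3,r5:-8
cycle 16: - // r0:Add1,r1:-48,r2:-8,r3:Add2,r4:3,r5:-8
cycle 17: CDB Add1=-8 // r0:-8,r1:-48,r2:-8,r3:Add2,r4:3,r5:-8
cycle 18: CDB Mul1=384 // r0:-8,r1:-48,r2:-8,r3:Add2,r4:3,r5:-8
cycle 19: - // r0:-8,r1:-48,r2:-8,r3:Add2,r4:3,r5:-8
cycle 20: CDB Add2=-8 // r0:-8,r1:-48,r2:-8,r3:-8,r4:3,r5:-8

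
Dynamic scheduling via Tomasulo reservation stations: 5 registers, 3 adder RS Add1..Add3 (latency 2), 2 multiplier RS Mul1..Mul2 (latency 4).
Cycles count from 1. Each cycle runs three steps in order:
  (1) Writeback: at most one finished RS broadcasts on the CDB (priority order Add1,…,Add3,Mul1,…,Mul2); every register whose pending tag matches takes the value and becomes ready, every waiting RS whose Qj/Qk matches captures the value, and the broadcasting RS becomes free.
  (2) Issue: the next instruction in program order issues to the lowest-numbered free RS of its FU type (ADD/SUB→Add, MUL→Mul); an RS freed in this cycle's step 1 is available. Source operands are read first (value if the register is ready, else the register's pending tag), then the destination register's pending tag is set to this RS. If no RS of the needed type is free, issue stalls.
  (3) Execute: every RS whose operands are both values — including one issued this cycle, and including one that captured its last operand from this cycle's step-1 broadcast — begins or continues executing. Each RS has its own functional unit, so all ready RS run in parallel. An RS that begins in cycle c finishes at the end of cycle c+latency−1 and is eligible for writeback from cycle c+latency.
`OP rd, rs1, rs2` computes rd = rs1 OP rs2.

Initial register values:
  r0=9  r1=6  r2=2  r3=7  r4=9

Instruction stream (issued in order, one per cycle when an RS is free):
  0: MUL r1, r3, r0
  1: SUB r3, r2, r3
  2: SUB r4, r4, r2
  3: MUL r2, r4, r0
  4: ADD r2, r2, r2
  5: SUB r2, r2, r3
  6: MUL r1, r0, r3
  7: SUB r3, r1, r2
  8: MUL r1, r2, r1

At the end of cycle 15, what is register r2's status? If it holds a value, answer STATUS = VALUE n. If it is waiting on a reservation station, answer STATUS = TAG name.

c1: issue MUL r1<-Mul1 | r0:9,r1:Mul1,r2:2,r3:7,r4:9
c2: issue SUB r3<-Add1 | r0:9,r1:Mul1,r2:2,r3:Add1,r4:9
c3: issue SUB r4<-Add2 | r0:9,r1:Mul1,r2:2,r3:Add1,r4:Add2
c4: CDB Add1=-5; issue MUL r2<-Mul2 | r0:9,r1:Mul1,r2:Mul2,r3:-5,r4:Add2
c5: CDB Add2=7; issue ADD r2<-Add1 | r0:9,r1:Mul1,r2:Add1,r3:-5,r4:7
c6: CDB Mul1=63; issue SUB r2<-Add2 | r0:9,r1:63,r2:Add2,r3:-5,r4:7
c7: issue MUL r1<-Mul1 | r0:9,r1:Mul1,r2:Add2,r3:-5,r4:7
c8: issue SUB r3<-Add3 | r0:9,r1:Mul1,r2:Add2,r3:Add3,r4:7
c9: CDB Mul2=63; issue MUL r1<-Mul2 | r0:9,r1:Mul2,r2:Add2,r3:Add3,r4:7
c10: - | r0:9,r1:Mul2,r2:Add2,r3:Add3,r4:7
c11: CDB Add1=126 | r0:9,r1:Mul2,r2:Add2,r3:Add3,r4:7
c12: CDB Mul1=-45 | r0:9,r1:Mul2,r2:Add2,r3:Add3,r4:7
c13: CDB Add2=131 | r0:9,r1:Mul2,r2:131,r3:Add3,r4:7
c14: - | r0:9,r1:Mul2,r2:131,r3:Add3,r4:7
c15: CDB Add3=-176 | r0:9,r1:Mul2,r2:131,r3:-176,r4:7

STATUS = VALUE 131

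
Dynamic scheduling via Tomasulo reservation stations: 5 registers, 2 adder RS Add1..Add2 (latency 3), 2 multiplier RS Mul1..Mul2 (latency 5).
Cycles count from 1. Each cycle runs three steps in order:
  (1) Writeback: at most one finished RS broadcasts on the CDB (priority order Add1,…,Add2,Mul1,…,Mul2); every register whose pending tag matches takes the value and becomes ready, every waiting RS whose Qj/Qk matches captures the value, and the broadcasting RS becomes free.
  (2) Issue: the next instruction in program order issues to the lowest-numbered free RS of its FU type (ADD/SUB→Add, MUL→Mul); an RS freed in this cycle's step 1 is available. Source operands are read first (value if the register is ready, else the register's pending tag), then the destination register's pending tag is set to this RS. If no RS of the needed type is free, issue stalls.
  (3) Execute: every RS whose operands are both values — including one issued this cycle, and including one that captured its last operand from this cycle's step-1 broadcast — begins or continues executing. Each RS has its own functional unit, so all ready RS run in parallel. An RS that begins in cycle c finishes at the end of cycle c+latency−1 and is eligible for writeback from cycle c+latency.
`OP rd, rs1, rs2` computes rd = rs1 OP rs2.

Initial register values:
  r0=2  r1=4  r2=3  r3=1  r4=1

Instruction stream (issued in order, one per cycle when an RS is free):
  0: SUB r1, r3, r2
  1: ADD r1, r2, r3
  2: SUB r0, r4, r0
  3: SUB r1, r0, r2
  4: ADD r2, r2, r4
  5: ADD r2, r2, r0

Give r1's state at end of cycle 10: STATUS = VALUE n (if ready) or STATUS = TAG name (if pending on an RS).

cycle 1: issue SUB r1<-Add1 // r0:2,r1:Add1,r2:3,r3:1,r4:1
cycle 2: issue ADD r1<-Add2 // r0:2,r1:Add2,r2:3,r3:1,r4:1
cycle 3: stall // r0:2,r1:Add2,r2:3,r3:1,r4:1
cycle 4: CDB Add1=-2; issue SUB r0<-Add1 // r0:Add1,r1:Add2,r2:3,r3:1,r4:1
cycle 5: CDB Add2=4; issue SUB r1<-Add2 // r0:Add1,r1:Add2,r2:3,r3:1,r4:1
cycle 6: stall // r0:Add1,r1:Add2,r2:3,r3:1,r4:1
cycle 7: CDB Add1=-1; issue ADD r2<-Add1 // r0:-1,r1:Add2,r2:Add1,r3:1,r4:1
cycle 8: stall // r0:-1,r1:Add2,r2:Add1,r3:1,r4:1
cycle 9: stall // r0:-1,r1:Add2,r2:Add1,r3:1,r4:1
cycle 10: CDB Add1=4; issue ADD r2<-Add1 // r0:-1,r1:Add2,r2:Add1,r3:1,r4:1

STATUS = TAG Add2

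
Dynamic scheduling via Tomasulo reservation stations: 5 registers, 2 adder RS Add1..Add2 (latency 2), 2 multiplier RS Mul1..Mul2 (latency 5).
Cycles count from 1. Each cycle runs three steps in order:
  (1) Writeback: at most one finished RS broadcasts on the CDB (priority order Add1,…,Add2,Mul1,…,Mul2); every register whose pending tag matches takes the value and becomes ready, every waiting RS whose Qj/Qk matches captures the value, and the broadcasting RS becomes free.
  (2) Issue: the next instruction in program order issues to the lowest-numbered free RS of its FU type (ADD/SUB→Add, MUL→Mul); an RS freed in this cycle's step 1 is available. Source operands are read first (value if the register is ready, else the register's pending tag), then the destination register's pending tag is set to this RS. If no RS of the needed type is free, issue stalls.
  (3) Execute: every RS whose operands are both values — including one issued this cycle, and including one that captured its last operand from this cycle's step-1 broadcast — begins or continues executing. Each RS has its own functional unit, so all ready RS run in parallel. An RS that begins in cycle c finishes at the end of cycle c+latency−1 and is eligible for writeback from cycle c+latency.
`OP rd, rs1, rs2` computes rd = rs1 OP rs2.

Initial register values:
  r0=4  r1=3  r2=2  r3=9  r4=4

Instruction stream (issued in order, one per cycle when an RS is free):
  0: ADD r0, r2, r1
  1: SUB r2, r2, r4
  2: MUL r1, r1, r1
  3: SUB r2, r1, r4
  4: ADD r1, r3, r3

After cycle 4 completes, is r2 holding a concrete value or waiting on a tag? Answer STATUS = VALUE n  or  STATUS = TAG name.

STATUS = TAG Add1

cycle 1: issue ADD r0<-Add1 // r0:Add1,r1:3,r2:2,r3:9,r4:4
cycle 2: issue SUB r2<-Add2 // r0:Add1,r1:3,r2:Add2,r3:9,r4:4
cycle 3: CDB Add1=5; issue MUL r1<-Mul1 // r0:5,r1:Mul1,r2:Add2,r3:9,r4:4
cycle 4: CDB Add2=-2; issue SUB r2<-Add1 // r0:5,r1:Mul1,r2:Add1,r3:9,r4:4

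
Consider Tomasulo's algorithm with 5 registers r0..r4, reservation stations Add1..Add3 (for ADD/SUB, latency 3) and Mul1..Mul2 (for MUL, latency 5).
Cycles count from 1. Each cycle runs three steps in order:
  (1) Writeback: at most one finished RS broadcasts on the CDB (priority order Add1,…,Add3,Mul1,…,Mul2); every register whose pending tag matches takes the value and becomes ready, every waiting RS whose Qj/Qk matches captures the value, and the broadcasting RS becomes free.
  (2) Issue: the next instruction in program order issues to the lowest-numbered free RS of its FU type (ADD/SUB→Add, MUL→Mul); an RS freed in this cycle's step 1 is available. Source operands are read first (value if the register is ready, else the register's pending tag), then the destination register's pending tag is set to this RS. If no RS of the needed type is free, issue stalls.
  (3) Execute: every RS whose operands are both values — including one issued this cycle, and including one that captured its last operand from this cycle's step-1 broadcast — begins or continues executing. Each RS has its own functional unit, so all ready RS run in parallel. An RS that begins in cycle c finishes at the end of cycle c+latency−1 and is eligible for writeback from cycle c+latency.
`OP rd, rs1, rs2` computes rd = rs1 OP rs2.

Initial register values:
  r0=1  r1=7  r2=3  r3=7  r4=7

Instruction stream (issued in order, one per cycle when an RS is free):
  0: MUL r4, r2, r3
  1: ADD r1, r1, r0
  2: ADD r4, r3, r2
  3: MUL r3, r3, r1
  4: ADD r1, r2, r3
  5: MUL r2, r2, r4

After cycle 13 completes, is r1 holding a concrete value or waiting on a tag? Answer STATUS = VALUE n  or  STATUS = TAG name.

STATUS = VALUE 59

c1: issue MUL r4<-Mul1 | r0:1,r1:7,r2:3,r3:7,r4:Mul1
c2: issue ADD r1<-Add1 | r0:1,r1:Add1,r2:3,r3:7,r4:Mul1
c3: issue ADD r4<-Add2 | r0:1,r1:Add1,r2:3,r3:7,r4:Add2
c4: issue MUL r3<-Mul2 | r0:1,r1:Add1,r2:3,r3:Mul2,r4:Add2
c5: CDB Add1=8; issue ADD r1<-Add1 | r0:1,r1:Add1,r2:3,r3:Mul2,r4:Add2
c6: CDB Add2=10; stall | r0:1,r1:Add1,r2:3,r3:Mul2,r4:10
c7: CDB Mul1=21; issue MUL r2<-Mul1 | r0:1,r1:Add1,r2:Mul1,r3:Mul2,r4:10
c8: - | r0:1,r1:Add1,r2:Mul1,r3:Mul2,r4:10
c9: - | r0:1,r1:Add1,r2:Mul1,r3:Mul2,r4:10
c10: CDB Mul2=56 | r0:1,r1:Add1,r2:Mul1,r3:56,r4:10
c11: - | r0:1,r1:Add1,r2:Mul1,r3:56,r4:10
c12: CDB Mul1=30 | r0:1,r1:Add1,r2:30,r3:56,r4:10
c13: CDB Add1=59 | r0:1,r1:59,r2:30,r3:56,r4:10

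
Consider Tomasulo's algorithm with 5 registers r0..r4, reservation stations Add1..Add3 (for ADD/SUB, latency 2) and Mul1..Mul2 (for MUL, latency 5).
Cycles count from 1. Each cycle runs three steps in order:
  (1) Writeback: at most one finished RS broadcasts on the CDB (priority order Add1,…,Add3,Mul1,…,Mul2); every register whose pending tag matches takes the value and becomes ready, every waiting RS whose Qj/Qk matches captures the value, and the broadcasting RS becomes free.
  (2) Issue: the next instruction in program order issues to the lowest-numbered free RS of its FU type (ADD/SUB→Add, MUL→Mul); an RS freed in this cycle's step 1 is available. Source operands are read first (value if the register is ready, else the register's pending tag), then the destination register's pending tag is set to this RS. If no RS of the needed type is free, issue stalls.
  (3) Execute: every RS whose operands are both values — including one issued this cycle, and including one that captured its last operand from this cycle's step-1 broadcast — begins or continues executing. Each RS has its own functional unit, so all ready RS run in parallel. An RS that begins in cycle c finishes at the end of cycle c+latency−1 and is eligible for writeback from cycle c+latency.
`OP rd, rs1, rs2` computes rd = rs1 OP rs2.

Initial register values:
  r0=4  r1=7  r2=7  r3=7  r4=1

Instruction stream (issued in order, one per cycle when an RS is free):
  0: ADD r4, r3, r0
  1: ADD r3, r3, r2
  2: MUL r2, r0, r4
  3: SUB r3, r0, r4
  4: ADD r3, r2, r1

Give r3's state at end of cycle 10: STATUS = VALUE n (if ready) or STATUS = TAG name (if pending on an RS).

  c1: issue ADD r4<-Add1  regs: r0:4,r1:7,r2:7,r3:7,r4:Add1
  c2: issue ADD r3<-Add2  regs: r0:4,r1:7,r2:7,r3:Add2,r4:Add1
  c3: CDB Add1=11; issue MUL r2<-Mul1  regs: r0:4,r1:7,r2:Mul1,r3:Add2,r4:11
  c4: CDB Add2=14; issue SUB r3<-Add1  regs: r0:4,r1:7,r2:Mul1,r3:Add1,r4:11
  c5: issue ADD r3<-Add2  regs: r0:4,r1:7,r2:Mul1,r3:Add2,r4:11
  c6: CDB Add1=-7  regs: r0:4,r1:7,r2:Mul1,r3:Add2,r4:11
  c7: -  regs: r0:4,r1:7,r2:Mul1,r3:Add2,r4:11
  c8: CDB Mul1=44  regs: r0:4,r1:7,r2:44,r3:Add2,r4:11
  c9: -  regs: r0:4,r1:7,r2:44,r3:Add2,r4:11
  c10: CDB Add2=51  regs: r0:4,r1:7,r2:44,r3:51,r4:11

STATUS = VALUE 51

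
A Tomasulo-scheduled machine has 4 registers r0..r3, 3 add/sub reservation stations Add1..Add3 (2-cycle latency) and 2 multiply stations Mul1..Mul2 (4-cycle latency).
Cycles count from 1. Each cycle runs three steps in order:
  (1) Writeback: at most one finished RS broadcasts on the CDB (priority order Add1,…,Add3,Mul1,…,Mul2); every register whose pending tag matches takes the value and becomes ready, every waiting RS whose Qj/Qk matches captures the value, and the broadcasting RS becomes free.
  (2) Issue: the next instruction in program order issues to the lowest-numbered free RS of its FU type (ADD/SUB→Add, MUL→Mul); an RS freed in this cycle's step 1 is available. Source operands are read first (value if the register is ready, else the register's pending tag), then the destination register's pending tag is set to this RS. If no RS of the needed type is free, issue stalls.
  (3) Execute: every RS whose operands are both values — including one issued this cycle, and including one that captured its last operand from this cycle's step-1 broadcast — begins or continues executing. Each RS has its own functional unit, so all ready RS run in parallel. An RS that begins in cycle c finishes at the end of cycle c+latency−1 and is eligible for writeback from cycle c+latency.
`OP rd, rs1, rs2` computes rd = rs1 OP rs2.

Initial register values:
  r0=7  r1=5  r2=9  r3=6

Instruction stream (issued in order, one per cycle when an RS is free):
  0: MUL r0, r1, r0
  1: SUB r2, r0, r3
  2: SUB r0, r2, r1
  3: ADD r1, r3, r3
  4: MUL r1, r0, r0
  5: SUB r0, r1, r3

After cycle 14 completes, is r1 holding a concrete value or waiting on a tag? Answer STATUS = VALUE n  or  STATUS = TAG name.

STATUS = VALUE 576

cycle 1: issue MUL r0<-Mul1 // r0:Mul1,r1:5,r2:9,r3:6
cycle 2: issue SUB r2<-Add1 // r0:Mul1,r1:5,r2:Add1,r3:6
cycle 3: issue SUB r0<-Add2 // r0:Add2,r1:5,r2:Add1,r3:6
cycle 4: issue ADD r1<-Add3 // r0:Add2,r1:Add3,r2:Add1,r3:6
cycle 5: CDB Mul1=35; issue MUL r1<-Mul1 // r0:Add2,r1:Mul1,r2:Add1,r3:6
cycle 6: CDB Add3=12; issue SUB r0<-Add3 // r0:Add3,r1:Mul1,r2:Add1,r3:6
cycle 7: CDB Add1=29 // r0:Add3,r1:Mul1,r2:29,r3:6
cycle 8: - // r0:Add3,r1:Mul1,r2:29,r3:6
cycle 9: CDB Add2=24 // r0:Add3,r1:Mul1,r2:29,r3:6
cycle 10: - // r0:Add3,r1:Mul1,r2:29,r3:6
cycle 11: - // r0:Add3,r1:Mul1,r2:29,r3:6
cycle 12: - // r0:Add3,r1:Mul1,r2:29,r3:6
cycle 13: CDB Mul1=576 // r0:Add3,r1:576,r2:29,r3:6
cycle 14: - // r0:Add3,r1:576,r2:29,r3:6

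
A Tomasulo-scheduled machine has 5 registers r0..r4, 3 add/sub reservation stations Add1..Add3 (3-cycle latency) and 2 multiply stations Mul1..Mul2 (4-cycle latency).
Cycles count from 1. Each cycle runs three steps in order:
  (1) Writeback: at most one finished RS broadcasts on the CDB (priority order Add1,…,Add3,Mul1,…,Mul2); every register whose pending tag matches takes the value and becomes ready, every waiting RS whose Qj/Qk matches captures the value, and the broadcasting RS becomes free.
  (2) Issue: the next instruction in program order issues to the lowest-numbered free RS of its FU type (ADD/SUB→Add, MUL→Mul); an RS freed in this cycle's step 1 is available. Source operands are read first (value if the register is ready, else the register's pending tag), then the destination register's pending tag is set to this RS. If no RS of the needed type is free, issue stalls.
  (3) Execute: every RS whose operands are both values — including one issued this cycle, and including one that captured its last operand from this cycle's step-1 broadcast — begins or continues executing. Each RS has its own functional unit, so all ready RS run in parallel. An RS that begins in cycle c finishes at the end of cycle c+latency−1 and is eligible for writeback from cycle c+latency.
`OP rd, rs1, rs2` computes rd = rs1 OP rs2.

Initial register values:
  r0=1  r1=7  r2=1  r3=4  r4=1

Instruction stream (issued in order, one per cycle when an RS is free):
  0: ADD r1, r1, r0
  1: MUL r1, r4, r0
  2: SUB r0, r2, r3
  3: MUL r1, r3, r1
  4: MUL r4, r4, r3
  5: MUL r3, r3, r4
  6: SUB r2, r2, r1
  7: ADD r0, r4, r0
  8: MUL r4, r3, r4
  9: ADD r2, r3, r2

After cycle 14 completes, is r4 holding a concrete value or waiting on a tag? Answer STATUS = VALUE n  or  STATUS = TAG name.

STATUS = TAG Mul2

c1: issue ADD r1<-Add1 | r0:1,r1:Add1,r2:1,r3:4,r4:1
c2: issue MUL r1<-Mul1 | r0:1,r1:Mul1,r2:1,r3:4,r4:1
c3: issue SUB r0<-Add2 | r0:Add2,r1:Mul1,r2:1,r3:4,r4:1
c4: CDB Add1=8; issue MUL r1<-Mul2 | r0:Add2,r1:Mul2,r2:1,r3:4,r4:1
c5: stall | r0:Add2,r1:Mul2,r2:1,r3:4,r4:1
c6: CDB Add2=-3; stall | r0:-3,r1:Mul2,r2:1,r3:4,r4:1
c7: CDB Mul1=1; issue MUL r4<-Mul1 | r0:-3,r1:Mul2,r2:1,r3:4,r4:Mul1
c8: stall | r0:-3,r1:Mul2,r2:1,r3:4,r4:Mul1
c9: stall | r0:-3,r1:Mul2,r2:1,r3:4,r4:Mul1
c10: stall | r0:-3,r1:Mul2,r2:1,r3:4,r4:Mul1
c11: CDB Mul1=4; issue MUL r3<-Mul1 | r0:-3,r1:Mul2,r2:1,r3:Mul1,r4:4
c12: CDB Mul2=4; issue SUB r2<-Add1 | r0:-3,r1:4,r2:Add1,r3:Mul1,r4:4
c13: issue ADD r0<-Add2 | r0:Add2,r1:4,r2:Add1,r3:Mul1,r4:4
c14: issue MUL r4<-Mul2 | r0:Add2,r1:4,r2:Add1,r3:Mul1,r4:Mul2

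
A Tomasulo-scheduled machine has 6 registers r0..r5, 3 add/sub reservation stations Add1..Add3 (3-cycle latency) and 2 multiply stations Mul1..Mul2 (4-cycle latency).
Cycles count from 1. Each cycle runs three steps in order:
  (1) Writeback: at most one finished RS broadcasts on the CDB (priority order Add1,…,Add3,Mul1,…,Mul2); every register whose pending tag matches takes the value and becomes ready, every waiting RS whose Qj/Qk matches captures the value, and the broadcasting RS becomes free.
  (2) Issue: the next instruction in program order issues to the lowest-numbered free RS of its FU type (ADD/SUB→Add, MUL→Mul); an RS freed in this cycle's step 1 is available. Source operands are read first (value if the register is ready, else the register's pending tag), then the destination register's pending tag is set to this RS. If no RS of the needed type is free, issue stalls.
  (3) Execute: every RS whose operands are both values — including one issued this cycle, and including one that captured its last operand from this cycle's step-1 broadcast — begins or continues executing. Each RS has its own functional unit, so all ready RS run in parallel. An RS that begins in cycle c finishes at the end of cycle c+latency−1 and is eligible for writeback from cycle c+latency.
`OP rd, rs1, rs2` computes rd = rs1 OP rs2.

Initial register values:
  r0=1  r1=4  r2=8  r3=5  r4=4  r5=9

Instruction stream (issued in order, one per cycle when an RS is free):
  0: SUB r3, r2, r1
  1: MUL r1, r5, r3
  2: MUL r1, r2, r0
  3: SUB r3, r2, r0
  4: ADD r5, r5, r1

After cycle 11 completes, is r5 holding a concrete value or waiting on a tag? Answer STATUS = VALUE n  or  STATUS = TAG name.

STATUS = TAG Add2

c1: issue SUB r3<-Add1 | r0:1,r1:4,r2:8,r3:Add1,r4:4,r5:9
c2: issue MUL r1<-Mul1 | r0:1,r1:Mul1,r2:8,r3:Add1,r4:4,r5:9
c3: issue MUL r1<-Mul2 | r0:1,r1:Mul2,r2:8,r3:Add1,r4:4,r5:9
c4: CDB Add1=4; issue SUB r3<-Add1 | r0:1,r1:Mul2,r2:8,r3:Add1,r4:4,r5:9
c5: issue ADD r5<-Add2 | r0:1,r1:Mul2,r2:8,r3:Add1,r4:4,r5:Add2
c6: - | r0:1,r1:Mul2,r2:8,r3:Add1,r4:4,r5:Add2
c7: CDB Add1=7 | r0:1,r1:Mul2,r2:8,r3:7,r4:4,r5:Add2
c8: CDB Mul1=36 | r0:1,r1:Mul2,r2:8,r3:7,r4:4,r5:Add2
c9: CDB Mul2=8 | r0:1,r1:8,r2:8,r3:7,r4:4,r5:Add2
c10: - | r0:1,r1:8,r2:8,r3:7,r4:4,r5:Add2
c11: - | r0:1,r1:8,r2:8,r3:7,r4:4,r5:Add2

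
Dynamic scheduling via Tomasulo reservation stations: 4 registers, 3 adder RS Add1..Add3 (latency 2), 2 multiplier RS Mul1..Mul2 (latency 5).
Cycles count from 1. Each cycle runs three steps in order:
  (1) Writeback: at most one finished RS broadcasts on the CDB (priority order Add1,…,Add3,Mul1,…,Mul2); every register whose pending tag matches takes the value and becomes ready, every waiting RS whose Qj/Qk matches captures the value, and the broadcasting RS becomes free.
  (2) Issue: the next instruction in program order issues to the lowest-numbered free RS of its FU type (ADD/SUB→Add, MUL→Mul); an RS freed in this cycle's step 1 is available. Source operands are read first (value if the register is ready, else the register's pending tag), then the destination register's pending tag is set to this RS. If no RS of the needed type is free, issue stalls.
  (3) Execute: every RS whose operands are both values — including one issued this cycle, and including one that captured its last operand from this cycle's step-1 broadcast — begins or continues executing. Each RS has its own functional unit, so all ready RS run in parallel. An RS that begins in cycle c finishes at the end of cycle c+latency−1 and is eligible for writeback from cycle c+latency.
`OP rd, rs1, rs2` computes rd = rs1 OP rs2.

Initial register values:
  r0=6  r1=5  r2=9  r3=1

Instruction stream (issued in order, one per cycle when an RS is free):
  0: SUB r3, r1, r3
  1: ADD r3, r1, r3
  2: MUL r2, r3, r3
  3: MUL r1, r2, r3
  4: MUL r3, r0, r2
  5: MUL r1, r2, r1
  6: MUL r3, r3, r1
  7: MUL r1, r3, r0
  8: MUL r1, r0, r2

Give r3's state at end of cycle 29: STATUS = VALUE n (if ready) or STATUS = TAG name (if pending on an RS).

STATUS = VALUE 28697814

cycle 1: issue SUB r3<-Add1 // r0:6,r1:5,r2:9,r3:Add1
cycle 2: issue ADD r3<-Add2 // r0:6,r1:5,r2:9,r3:Add2
cycle 3: CDB Add1=4; issue MUL r2<-Mul1 // r0:6,r1:5,r2:Mul1,r3:Add2
cycle 4: issue MUL r1<-Mul2 // r0:6,r1:Mul2,r2:Mul1,r3:Add2
cycle 5: CDB Add2=9; stall // r0:6,r1:Mul2,r2:Mul1,r3:9
cycle 6: stall // r0:6,r1:Mul2,r2:Mul1,r3:9
cycle 7: stall // r0:6,r1:Mul2,r2:Mul1,r3:9
cycle 8: stall // r0:6,r1:Mul2,r2:Mul1,r3:9
cycle 9: stall // r0:6,r1:Mul2,r2:Mul1,r3:9
cycle 10: CDB Mul1=81; issue MUL r3<-Mul1 // r0:6,r1:Mul2,r2:81,r3:Mul1
cycle 11: stall // r0:6,r1:Mul2,r2:81,r3:Mul1
cycle 12: stall // r0:6,r1:Mul2,r2:81,r3:Mul1
cycle 13: stall // r0:6,r1:Mul2,r2:81,r3:Mul1
cycle 14: stall // r0:6,r1:Mul2,r2:81,r3:Mul1
cycle 15: CDB Mul1=486; issue MUL r1<-Mul1 // r0:6,r1:Mul1,r2:81,r3:486
cycle 16: CDB Mul2=729; issue MUL r3<-Mul2 // r0:6,r1:Mul1,r2:81,r3:Mul2
cycle 17: stall // r0:6,r1:Mul1,r2:81,r3:Mul2
cycle 18: stall // r0:6,r1:Mul1,r2:81,r3:Mul2
cycle 19: stall // r0:6,r1:Mul1,r2:81,r3:Mul2
cycle 20: stall // r0:6,r1:Mul1,r2:81,r3:Mul2
cycle 21: CDB Mul1=59049; issue MUL r1<-Mul1 // r0:6,r1:Mul1,r2:81,r3:Mul2
cycle 22: stall // r0:6,r1:Mul1,r2:81,r3:Mul2
cycle 23: stall // r0:6,r1:Mul1,r2:81,r3:Mul2
cycle 24: stall // r0:6,r1:Mul1,r2:81,r3:Mul2
cycle 25: stall // r0:6,r1:Mul1,r2:81,r3:Mul2
cycle 26: CDB Mul2=28697814; issue MUL r1<-Mul2 // r0:6,r1:Mul2,r2:81,r3:28697814
cycle 27: - // r0:6,r1:Mul2,r2:81,r3:28697814
cycle 28: - // r0:6,r1:Mul2,r2:81,r3:28697814
cycle 29: - // r0:6,r1:Mul2,r2:81,r3:28697814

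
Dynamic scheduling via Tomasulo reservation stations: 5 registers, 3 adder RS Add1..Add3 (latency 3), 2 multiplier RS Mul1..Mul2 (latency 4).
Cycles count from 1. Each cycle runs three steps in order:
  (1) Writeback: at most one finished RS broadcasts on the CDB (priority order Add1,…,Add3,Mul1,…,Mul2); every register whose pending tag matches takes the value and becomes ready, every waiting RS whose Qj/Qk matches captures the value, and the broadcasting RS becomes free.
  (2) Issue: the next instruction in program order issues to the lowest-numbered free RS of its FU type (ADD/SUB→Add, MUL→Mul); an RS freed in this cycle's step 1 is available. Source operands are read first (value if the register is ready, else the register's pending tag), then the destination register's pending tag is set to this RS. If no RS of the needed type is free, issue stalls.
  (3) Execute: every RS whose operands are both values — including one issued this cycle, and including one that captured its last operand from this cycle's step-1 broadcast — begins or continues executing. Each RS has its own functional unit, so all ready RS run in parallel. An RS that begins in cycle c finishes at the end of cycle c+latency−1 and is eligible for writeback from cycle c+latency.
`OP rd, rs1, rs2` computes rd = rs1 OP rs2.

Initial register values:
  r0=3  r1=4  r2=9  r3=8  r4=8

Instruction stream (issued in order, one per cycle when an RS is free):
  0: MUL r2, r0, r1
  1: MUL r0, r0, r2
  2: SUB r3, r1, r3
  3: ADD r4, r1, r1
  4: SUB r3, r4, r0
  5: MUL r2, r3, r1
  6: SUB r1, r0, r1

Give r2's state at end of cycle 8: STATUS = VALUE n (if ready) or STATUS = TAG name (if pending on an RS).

STATUS = TAG Mul1

c1: issue MUL r2<-Mul1 | r0:3,r1:4,r2:Mul1,r3:8,r4:8
c2: issue MUL r0<-Mul2 | r0:Mul2,r1:4,r2:Mul1,r3:8,r4:8
c3: issue SUB r3<-Add1 | r0:Mul2,r1:4,r2:Mul1,r3:Add1,r4:8
c4: issue ADD r4<-Add2 | r0:Mul2,r1:4,r2:Mul1,r3:Add1,r4:Add2
c5: CDB Mul1=12; issue SUB r3<-Add3 | r0:Mul2,r1:4,r2:12,r3:Add3,r4:Add2
c6: CDB Add1=-4; issue MUL r2<-Mul1 | r0:Mul2,r1:4,r2:Mul1,r3:Add3,r4:Add2
c7: CDB Add2=8; issue SUB r1<-Add1 | r0:Mul2,r1:Add1,r2:Mul1,r3:Add3,r4:8
c8: - | r0:Mul2,r1:Add1,r2:Mul1,r3:Add3,r4:8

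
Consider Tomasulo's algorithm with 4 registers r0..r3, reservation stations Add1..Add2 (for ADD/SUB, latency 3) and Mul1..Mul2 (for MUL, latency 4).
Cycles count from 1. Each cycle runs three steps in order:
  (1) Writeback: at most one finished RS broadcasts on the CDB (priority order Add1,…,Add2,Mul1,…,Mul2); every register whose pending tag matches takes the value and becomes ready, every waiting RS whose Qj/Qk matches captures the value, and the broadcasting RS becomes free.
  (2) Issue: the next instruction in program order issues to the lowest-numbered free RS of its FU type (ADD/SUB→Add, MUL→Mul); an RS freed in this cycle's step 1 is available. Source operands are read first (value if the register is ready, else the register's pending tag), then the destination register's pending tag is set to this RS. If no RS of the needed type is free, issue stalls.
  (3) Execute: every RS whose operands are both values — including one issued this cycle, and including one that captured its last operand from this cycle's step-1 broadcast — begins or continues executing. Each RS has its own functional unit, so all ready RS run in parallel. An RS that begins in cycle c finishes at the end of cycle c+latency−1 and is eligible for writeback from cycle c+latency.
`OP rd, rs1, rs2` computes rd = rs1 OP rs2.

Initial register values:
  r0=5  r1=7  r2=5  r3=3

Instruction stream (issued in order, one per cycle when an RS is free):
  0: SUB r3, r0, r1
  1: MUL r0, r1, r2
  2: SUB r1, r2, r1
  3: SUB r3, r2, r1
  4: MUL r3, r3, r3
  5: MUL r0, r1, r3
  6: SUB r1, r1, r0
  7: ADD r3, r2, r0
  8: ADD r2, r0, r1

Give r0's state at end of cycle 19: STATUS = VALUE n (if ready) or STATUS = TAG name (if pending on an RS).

STATUS = VALUE -98

  c1: issue SUB r3<-Add1  regs: r0:5,r1:7,r2:5,r3:Add1
  c2: issue MUL r0<-Mul1  regs: r0:Mul1,r1:7,r2:5,r3:Add1
  c3: issue SUB r1<-Add2  regs: r0:Mul1,r1:Add2,r2:5,r3:Add1
  c4: CDB Add1=-2; issue SUB r3<-Add1  regs: r0:Mul1,r1:Add2,r2:5,r3:Add1
  c5: issue MUL r3<-Mul2  regs: r0:Mul1,r1:Add2,r2:5,r3:Mul2
  c6: CDB Add2=-2; stall  regs: r0:Mul1,r1:-2,r2:5,r3:Mul2
  c7: CDB Mul1=35; issue MUL r0<-Mul1  regs: r0:Mul1,r1:-2,r2:5,r3:Mul2
  c8: issue SUB r1<-Add2  regs: r0:Mul1,r1:Add2,r2:5,r3:Mul2
  c9: CDB Add1=7; issue ADD r3<-Add1  regs: r0:Mul1,r1:Add2,r2:5,r3:Add1
  c10: stall  regs: r0:Mul1,r1:Add2,r2:5,r3:Add1
  c11: stall  regs: r0:Mul1,r1:Add2,r2:5,r3:Add1
  c12: stall  regs: r0:Mul1,r1:Add2,r2:5,r3:Add1
  c13: CDB Mul2=49; stall  regs: r0:Mul1,r1:Add2,r2:5,r3:Add1
  c14: stall  regs: r0:Mul1,r1:Add2,r2:5,r3:Add1
  c15: stall  regs: r0:Mul1,r1:Add2,r2:5,r3:Add1
  c16: stall  regs: r0:Mul1,r1:Add2,r2:5,r3:Add1
  c17: CDB Mul1=-98; stall  regs: r0:-98,r1:Add2,r2:5,r3:Add1
  c18: stall  regs: r0:-98,r1:Add2,r2:5,r3:Add1
  c19: stall  regs: r0:-98,r1:Add2,r2:5,r3:Add1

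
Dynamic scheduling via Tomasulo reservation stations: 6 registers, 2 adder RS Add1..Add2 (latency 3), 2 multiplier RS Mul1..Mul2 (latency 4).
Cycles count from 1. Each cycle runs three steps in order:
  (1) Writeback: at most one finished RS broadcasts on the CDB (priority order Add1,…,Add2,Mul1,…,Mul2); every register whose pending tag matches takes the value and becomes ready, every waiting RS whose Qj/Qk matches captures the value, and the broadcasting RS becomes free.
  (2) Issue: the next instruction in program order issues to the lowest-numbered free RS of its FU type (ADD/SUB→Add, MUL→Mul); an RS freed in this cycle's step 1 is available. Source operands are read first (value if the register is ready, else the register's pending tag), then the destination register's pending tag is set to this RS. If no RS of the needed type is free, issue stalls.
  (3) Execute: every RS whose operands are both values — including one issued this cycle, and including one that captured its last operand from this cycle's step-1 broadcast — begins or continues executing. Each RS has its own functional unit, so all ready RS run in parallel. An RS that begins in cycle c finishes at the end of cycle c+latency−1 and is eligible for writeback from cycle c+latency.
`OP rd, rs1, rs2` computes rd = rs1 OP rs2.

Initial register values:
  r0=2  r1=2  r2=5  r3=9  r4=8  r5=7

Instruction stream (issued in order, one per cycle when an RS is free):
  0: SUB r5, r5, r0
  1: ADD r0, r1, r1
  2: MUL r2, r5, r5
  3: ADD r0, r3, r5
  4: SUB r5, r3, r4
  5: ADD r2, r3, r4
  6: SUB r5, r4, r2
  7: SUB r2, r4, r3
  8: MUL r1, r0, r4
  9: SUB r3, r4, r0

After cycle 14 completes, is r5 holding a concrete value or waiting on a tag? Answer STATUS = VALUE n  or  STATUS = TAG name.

STATUS = VALUE -9

cycle 1: issue SUB r5<-Add1 // r0:2,r1:2,r2:5,r3:9,r4:8,r5:Add1
cycle 2: issue ADD r0<-Add2 // r0:Add2,r1:2,r2:5,r3:9,r4:8,r5:Add1
cycle 3: issue MUL r2<-Mul1 // r0:Add2,r1:2,r2:Mul1,r3:9,r4:8,r5:Add1
cycle 4: CDB Add1=5; issue ADD r0<-Add1 // r0:Add1,r1:2,r2:Mul1,r3:9,r4:8,r5:5
cycle 5: CDB Add2=4; issue SUB r5<-Add2 // r0:Add1,r1:2,r2:Mul1,r3:9,r4:8,r5:Add2
cycle 6: stall // r0:Add1,r1:2,r2:Mul1,r3:9,r4:8,r5:Add2
cycle 7: CDB Add1=14; issue ADD r2<-Add1 // r0:14,r1:2,r2:Add1,r3:9,r4:8,r5:Add2
cycle 8: CDB Add2=1; issue SUB r5<-Add2 // r0:14,r1:2,r2:Add1,r3:9,r4:8,r5:Add2
cycle 9: CDB Mul1=25; stall // r0:14,r1:2,r2:Add1,r3:9,r4:8,r5:Add2
cycle 10: CDB Add1=17; issue SUB r2<-Add1 // r0:14,r1:2,r2:Add1,r3:9,r4:8,r5:Add2
cycle 11: issue MUL r1<-Mul1 // r0:14,r1:Mul1,r2:Add1,r3:9,r4:8,r5:Add2
cycle 12: stall // r0:14,r1:Mul1,r2:Add1,r3:9,r4:8,r5:Add2
cycle 13: CDB Add1=-1; issue SUB r3<-Add1 // r0:14,r1:Mul1,r2:-1,r3:Add1,r4:8,r5:Add2
cycle 14: CDB Add2=-9 // r0:14,r1:Mul1,r2:-1,r3:Add1,r4:8,r5:-9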